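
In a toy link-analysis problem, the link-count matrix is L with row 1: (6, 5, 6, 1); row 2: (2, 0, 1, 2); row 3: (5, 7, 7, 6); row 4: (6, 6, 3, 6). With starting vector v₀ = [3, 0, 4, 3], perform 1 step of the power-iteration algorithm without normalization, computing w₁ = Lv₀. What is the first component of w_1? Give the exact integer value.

w1 = Lv₀ = (45, 16, 61, 48)
The requested component of w1 is 45.

45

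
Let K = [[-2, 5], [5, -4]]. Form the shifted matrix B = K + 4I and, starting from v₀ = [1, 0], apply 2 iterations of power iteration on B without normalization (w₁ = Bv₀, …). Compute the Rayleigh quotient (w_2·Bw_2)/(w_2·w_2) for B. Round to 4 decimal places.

B = K + 4I has rows (2, 5); (5, 0)
w1 = Bv₀ = (2·1 + 5·0; 5·1 + 0·0) = (2, 5)
w2 = Bw1 = (2·2 + 5·5; 5·2 + 0·5) = (29, 10)
Bw2 = (108, 145)
w2·Bw2 = 4582; w2·w2 = 941; μ ≈ 4582/941 = 4.8693

μ ≈ 4.8693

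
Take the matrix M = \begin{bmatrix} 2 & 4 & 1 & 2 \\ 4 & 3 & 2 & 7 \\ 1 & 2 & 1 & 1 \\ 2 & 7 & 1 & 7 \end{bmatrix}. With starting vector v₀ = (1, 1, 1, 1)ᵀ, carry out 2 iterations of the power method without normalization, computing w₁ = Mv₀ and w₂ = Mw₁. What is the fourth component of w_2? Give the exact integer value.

254

w1 = Mv₀ = (2·1 + 4·1 + 1·1 + 2·1; 4·1 + 3·1 + 2·1 + 7·1; 1·1 + 2·1 + 1·1 + 1·1; 2·1 + 7·1 + 1·1 + 7·1) = (9, 16, 5, 17)
w2 = Mw1 = (2·9 + 4·16 + 1·5 + 2·17; 4·9 + 3·16 + 2·5 + 7·17; 1·9 + 2·16 + 1·5 + 1·17; 2·9 + 7·16 + 1·5 + 7·17) = (121, 213, 63, 254)
The requested component of w2 is 254.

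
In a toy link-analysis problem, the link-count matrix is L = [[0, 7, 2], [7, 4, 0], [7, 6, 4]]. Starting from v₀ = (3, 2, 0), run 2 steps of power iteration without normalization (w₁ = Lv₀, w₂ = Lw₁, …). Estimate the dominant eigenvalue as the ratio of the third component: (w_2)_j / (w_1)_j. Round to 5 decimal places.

λ ≈ 12.24242

w1 = Lv₀ = (14, 29, 33)
w2 = Lw1 = (269, 214, 404)
Ratio at component: 404 / 33 = 12.24242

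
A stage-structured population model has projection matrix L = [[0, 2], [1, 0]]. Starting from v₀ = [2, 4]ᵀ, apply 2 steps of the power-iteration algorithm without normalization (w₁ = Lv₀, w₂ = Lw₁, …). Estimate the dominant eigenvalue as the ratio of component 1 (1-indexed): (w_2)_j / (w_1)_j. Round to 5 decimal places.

λ ≈ 0.50000

w1 = Lv₀ = (8, 2)
w2 = Lw1 = (4, 8)
Ratio at component: 4 / 8 = 0.50000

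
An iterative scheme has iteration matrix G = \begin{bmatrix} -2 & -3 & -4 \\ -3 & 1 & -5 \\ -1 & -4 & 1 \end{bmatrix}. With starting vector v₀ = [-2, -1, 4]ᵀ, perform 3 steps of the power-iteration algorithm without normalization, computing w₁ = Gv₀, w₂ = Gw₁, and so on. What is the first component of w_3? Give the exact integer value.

w1 = Gv₀ = (-9, -15, 10)
w2 = Gw1 = (23, -38, 79)
w3 = Gw2 = (-248, -502, 208)
The requested component of w3 is -248.

-248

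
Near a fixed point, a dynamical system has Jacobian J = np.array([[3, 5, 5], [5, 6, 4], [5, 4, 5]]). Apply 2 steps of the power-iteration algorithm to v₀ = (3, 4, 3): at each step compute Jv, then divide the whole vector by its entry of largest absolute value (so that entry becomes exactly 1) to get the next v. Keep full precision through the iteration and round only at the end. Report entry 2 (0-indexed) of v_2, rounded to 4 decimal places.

Jv0 = (44.00000, 51.00000, 46.00000); divide by 51.00000 → v1 = (0.86275, 1.00000, 0.90196)
Jv1 = (12.09804, 13.92157, 12.82353); divide by 13.92157 → v2 = (0.86901, 1.00000, 0.92113)
Requested entry of v2: 654/710 = 0.9211

0.9211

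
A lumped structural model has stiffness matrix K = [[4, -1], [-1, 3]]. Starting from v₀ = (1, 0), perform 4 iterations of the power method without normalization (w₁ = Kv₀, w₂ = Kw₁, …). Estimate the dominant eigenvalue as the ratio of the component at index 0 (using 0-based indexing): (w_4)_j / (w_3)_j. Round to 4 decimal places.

w1 = Kv₀ = (4·1 + (-1)·0; (-1)·1 + 3·0) = (4, -1)
w2 = Kw1 = (4·4 + (-1)·(-1); (-1)·4 + 3·(-1)) = (17, -7)
w3 = Kw2 = (75, -38)
w4 = Kw3 = (338, -189)
Ratio at component: 338 / 75 = 4.5067

λ ≈ 4.5067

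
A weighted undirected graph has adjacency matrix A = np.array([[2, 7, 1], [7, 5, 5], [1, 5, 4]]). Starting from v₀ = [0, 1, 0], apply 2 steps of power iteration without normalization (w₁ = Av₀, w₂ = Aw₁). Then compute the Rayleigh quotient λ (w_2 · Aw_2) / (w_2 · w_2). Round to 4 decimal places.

w1 = Av₀ = (7, 5, 5)
w2 = Aw1 = (54, 99, 52)
Aw2 = (853, 1133, 757)
w2·Aw2 = 54·853 + 99·1133 + 52·757 = 197593; w2·w2 = 54·54 + 99·99 + 52·52 = 15421
λ ≈ 197593/15421 = 12.8132

12.8132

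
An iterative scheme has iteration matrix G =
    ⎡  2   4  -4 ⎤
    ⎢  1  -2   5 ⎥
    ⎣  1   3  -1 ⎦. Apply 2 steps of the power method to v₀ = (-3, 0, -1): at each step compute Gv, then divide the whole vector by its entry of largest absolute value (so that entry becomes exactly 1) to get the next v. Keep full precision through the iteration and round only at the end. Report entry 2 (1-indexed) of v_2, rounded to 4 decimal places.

Gv0 = (-2.00000, -8.00000, -2.00000); divide by -8.00000 → v1 = (0.25000, 1.00000, 0.25000)
Gv1 = (3.50000, -0.50000, 3.00000); divide by 3.50000 → v2 = (1.00000, -0.14286, 0.85714)
Requested entry of v2: 4/-28 = -0.1429

-0.1429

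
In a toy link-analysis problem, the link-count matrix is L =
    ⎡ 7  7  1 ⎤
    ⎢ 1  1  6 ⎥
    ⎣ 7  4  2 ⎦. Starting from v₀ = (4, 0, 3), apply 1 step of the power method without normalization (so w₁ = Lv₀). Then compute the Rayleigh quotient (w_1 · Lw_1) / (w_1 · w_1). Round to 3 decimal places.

w1 = Lv₀ = (31, 22, 34)
Lw1 = (405, 257, 373)
w1·Lw1 = 31·405 + 22·257 + 34·373 = 30891; w1·w1 = 31·31 + 22·22 + 34·34 = 2601
λ ≈ 30891/2601 = 11.877

λ ≈ 11.877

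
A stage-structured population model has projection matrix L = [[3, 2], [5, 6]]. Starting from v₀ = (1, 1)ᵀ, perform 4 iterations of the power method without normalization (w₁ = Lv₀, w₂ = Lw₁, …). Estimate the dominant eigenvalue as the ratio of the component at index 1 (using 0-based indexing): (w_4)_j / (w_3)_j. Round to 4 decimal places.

λ ≈ 8.0041

w1 = Lv₀ = (3·1 + 2·1; 5·1 + 6·1) = (5, 11)
w2 = Lw1 = (3·5 + 2·11; 5·5 + 6·11) = (37, 91)
w3 = Lw2 = (293, 731)
w4 = Lw3 = (2341, 5851)
Ratio at component: 5851 / 731 = 8.0041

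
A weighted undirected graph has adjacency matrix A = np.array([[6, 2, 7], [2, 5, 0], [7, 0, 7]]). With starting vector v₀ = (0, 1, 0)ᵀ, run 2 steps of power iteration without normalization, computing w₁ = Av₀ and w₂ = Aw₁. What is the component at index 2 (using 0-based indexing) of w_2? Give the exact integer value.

w1 = Av₀ = (6·0 + 2·1 + 7·0; 2·0 + 5·1 + 0·0; 7·0 + 0·1 + 7·0) = (2, 5, 0)
w2 = Aw1 = (6·2 + 2·5 + 7·0; 2·2 + 5·5 + 0·0; 7·2 + 0·5 + 7·0) = (22, 29, 14)
The requested component of w2 is 14.

14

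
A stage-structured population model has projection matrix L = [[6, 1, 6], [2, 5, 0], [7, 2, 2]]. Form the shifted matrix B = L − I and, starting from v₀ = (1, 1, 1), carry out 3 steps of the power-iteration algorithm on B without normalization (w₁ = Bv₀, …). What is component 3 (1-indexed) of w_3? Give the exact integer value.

1084

B = L − I has rows (5, 1, 6); (2, 4, 0); (7, 2, 1)
w1 = Bv₀ = (5·1 + 1·1 + 6·1; 2·1 + 4·1 + 0·1; 7·1 + 2·1 + 1·1) = (12, 6, 10)
w2 = Bw1 = (5·12 + 1·6 + 6·10; 2·12 + 4·6 + 0·10; 7·12 + 2·6 + 1·10) = (126, 48, 106)
w3 = Bw2 = (1314, 444, 1084)
Requested component of w3: 1084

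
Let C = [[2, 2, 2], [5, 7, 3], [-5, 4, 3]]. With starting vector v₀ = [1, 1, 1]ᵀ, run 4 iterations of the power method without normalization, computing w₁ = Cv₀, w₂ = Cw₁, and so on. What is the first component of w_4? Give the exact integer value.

4426

w1 = Cv₀ = (6, 15, 2)
w2 = Cw1 = (46, 141, 36)
w3 = Cw2 = (446, 1325, 442)
w4 = Cw3 = (4426, 12831, 4396)
The requested component of w4 is 4426.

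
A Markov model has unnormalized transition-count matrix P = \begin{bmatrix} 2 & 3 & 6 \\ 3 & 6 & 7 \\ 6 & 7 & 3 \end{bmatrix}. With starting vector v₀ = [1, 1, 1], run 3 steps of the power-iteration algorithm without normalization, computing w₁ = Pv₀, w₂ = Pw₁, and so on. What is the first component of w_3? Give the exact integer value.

w1 = Pv₀ = (11, 16, 16)
w2 = Pw1 = (166, 241, 226)
w3 = Pw2 = (2411, 3526, 3361)
The requested component of w3 is 2411.

2411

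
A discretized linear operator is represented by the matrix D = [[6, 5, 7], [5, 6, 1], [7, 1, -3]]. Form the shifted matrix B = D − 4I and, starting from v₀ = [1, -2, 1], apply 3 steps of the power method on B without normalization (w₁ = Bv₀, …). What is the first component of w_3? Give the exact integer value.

36

B = D − 4I has rows (2, 5, 7); (5, 2, 1); (7, 1, -7)
w1 = Bv₀ = (-1, 2, -2)
w2 = Bw1 = (-6, -3, 9)
w3 = Bw2 = (36, -27, -108)
Requested component of w3: 36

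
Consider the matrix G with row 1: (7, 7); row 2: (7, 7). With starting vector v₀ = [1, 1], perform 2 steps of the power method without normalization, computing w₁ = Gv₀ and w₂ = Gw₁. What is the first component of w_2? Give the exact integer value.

w1 = Gv₀ = (14, 14)
w2 = Gw1 = (196, 196)
The requested component of w2 is 196.

196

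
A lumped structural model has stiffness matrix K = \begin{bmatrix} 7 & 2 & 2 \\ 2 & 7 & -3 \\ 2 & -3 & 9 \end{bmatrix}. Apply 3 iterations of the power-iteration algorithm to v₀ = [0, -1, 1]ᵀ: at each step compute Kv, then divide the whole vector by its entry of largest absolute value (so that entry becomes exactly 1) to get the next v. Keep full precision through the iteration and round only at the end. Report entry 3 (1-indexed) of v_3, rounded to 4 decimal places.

1.0000

Kv0 = (0.00000, -10.00000, 12.00000); divide by 12.00000 → v1 = (0.00000, -0.83333, 1.00000)
Kv1 = (0.33333, -8.83333, 11.50000); divide by 11.50000 → v2 = (0.02899, -0.76812, 1.00000)
Kv2 = (0.66667, -8.31884, 11.36232); divide by 11.36232 → v3 = (0.05867, -0.73214, 1.00000)
Requested entry of v3: 1568/1568 = 1.0000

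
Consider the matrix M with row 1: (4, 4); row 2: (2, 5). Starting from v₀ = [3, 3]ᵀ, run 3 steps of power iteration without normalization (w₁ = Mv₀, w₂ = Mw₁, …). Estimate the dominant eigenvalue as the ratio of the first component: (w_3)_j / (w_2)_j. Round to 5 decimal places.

7.40000

w1 = Mv₀ = (4·3 + 4·3; 2·3 + 5·3) = (24, 21)
w2 = Mw1 = (4·24 + 4·21; 2·24 + 5·21) = (180, 153)
w3 = Mw2 = (1332, 1125)
Ratio at component: 1332 / 180 = 7.40000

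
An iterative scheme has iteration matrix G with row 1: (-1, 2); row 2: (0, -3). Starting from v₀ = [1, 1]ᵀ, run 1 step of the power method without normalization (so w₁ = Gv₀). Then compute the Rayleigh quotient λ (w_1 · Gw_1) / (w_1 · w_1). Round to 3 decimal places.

λ ≈ -3.400

w1 = Gv₀ = ((-1)·1 + 2·1; 0·1 + (-3)·1) = (1, -3)
Gw1 = (-7, 9)
w1·Gw1 = 1·(-7) + (-3)·9 = -34; w1·w1 = 1·1 + (-3)·(-3) = 10
λ ≈ -34/10 = -3.400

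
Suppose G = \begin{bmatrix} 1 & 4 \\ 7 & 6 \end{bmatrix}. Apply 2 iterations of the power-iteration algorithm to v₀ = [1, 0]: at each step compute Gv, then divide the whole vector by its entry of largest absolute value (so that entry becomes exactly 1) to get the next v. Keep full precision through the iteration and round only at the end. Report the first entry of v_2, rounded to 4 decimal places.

Gv0 = (1.00000, 7.00000); divide by 7.00000 → v1 = (0.14286, 1.00000)
Gv1 = (4.14286, 7.00000); divide by 7.00000 → v2 = (0.59184, 1.00000)
Requested entry of v2: 29/49 = 0.5918

0.5918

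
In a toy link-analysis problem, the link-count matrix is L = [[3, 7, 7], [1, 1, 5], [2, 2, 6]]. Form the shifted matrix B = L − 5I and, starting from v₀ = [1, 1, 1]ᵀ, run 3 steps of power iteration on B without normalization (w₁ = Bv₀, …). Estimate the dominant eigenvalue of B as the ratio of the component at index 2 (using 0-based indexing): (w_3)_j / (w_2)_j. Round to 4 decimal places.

4.2727

B = L − 5I has rows (-2, 7, 7); (1, -4, 5); (2, 2, 1)
w1 = Bv₀ = ((-2)·1 + 7·1 + 7·1; 1·1 + (-4)·1 + 5·1; 2·1 + 2·1 + 1·1) = (12, 2, 5)
w2 = Bw1 = ((-2)·12 + 7·2 + 7·5; 1·12 + (-4)·2 + 5·5; 2·12 + 2·2 + 1·5) = (25, 29, 33)
w3 = Bw2 = (384, 74, 141)
Ratio: 141/33 = 4.2727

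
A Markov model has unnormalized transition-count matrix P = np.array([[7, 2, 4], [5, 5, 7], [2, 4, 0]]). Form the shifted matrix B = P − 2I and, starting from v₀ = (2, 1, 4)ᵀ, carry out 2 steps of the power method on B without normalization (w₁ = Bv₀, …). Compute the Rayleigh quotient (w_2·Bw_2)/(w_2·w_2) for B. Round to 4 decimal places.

B = P − 2I has rows (5, 2, 4); (5, 3, 7); (2, 4, -2)
w1 = Bv₀ = (5·2 + 2·1 + 4·4; 5·2 + 3·1 + 7·4; 2·2 + 4·1 + (-2)·4) = (28, 41, 0)
w2 = Bw1 = (5·28 + 2·41 + 4·0; 5·28 + 3·41 + 7·0; 2·28 + 4·41 + (-2)·0) = (222, 263, 220)
Bw2 = (2516, 3439, 1056)
w2·Bw2 = 1695329; w2·w2 = 166853; μ ≈ 1695329/166853 = 10.1606

μ ≈ 10.1606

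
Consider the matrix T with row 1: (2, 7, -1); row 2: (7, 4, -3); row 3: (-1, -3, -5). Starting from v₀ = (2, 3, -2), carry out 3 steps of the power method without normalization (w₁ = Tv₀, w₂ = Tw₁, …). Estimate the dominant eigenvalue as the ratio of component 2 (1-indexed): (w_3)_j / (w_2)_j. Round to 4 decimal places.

11.2094

w1 = Tv₀ = (2·2 + 7·3 + (-1)·(-2); 7·2 + 4·3 + (-3)·(-2); (-1)·2 + (-3)·3 + (-5)·(-2)) = (27, 32, -1)
w2 = Tw1 = (2·27 + 7·32 + (-1)·(-1); 7·27 + 4·32 + (-3)·(-1); (-1)·27 + (-3)·32 + (-5)·(-1)) = (279, 320, -118)
w3 = Tw2 = (2916, 3587, -649)
Ratio at component: 3587 / 320 = 11.2094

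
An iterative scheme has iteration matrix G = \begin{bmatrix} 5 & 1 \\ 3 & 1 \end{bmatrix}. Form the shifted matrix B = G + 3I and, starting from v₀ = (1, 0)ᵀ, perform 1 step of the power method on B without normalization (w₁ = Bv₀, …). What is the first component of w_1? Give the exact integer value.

B = G + 3I has rows (8, 1); (3, 4)
w1 = Bv₀ = (8, 3)
Requested component of w1: 8

8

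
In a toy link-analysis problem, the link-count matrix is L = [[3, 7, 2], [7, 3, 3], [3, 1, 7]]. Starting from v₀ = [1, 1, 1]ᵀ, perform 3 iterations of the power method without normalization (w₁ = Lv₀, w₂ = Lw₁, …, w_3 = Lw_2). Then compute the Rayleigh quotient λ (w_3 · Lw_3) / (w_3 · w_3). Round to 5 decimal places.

w1 = Lv₀ = (3·1 + 7·1 + 2·1; 7·1 + 3·1 + 3·1; 3·1 + 1·1 + 7·1) = (12, 13, 11)
w2 = Lw1 = (3·12 + 7·13 + 2·11; 7·12 + 3·13 + 3·11; 3·12 + 1·13 + 7·11) = (149, 156, 126)
w3 = Lw2 = (1791, 1889, 1485)
Lw3 = (21566, 22659, 17657)
w3·Lw3 = 1791·21566 + 1889·22659 + 1485·17657 = 107648202; w3·w3 = 1791·1791 + 1889·1889 + 1485·1485 = 8981227
λ ≈ 107648202/8981227 = 11.98591

λ ≈ 11.98591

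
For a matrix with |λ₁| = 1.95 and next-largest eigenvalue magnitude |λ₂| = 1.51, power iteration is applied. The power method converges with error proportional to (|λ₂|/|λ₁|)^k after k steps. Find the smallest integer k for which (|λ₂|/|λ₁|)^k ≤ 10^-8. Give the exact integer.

|λ₂/λ₁| = 1.51/1.95 = 0.77436
Need k ≥ ln(10^-8) / ln(0.77436) = -18.4207 / -0.2557 ≈ 72.035
Smallest integer k satisfying the bound: 73

73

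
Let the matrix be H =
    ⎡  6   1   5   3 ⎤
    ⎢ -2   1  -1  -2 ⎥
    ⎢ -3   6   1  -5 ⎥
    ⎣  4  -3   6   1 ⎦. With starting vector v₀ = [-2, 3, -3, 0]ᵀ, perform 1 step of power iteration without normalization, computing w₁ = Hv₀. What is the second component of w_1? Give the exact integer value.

w1 = Hv₀ = (-24, 10, 21, -35)
The requested component of w1 is 10.

10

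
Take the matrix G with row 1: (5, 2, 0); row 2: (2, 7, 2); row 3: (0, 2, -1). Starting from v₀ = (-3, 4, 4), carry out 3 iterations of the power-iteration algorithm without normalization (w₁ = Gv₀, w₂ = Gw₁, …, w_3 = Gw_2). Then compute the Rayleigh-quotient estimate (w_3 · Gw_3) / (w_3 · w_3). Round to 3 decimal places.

w1 = Gv₀ = (-7, 30, 4)
w2 = Gw1 = (25, 204, 56)
w3 = Gw2 = (533, 1590, 352)
Gw3 = (5845, 12900, 2828)
w3·Gw3 = 533·5845 + 1590·12900 + 352·2828 = 24621841; w3·w3 = 533·533 + 1590·1590 + 352·352 = 2936093
λ ≈ 24621841/2936093 = 8.386

8.386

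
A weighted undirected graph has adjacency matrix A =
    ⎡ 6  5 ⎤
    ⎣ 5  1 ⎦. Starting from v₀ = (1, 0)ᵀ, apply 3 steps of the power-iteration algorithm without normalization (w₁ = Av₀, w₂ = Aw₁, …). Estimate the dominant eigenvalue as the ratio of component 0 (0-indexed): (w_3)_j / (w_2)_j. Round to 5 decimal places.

λ ≈ 8.86885

w1 = Av₀ = (6·1 + 5·0; 5·1 + 1·0) = (6, 5)
w2 = Aw1 = (6·6 + 5·5; 5·6 + 1·5) = (61, 35)
w3 = Aw2 = (541, 340)
Ratio at component: 541 / 61 = 8.86885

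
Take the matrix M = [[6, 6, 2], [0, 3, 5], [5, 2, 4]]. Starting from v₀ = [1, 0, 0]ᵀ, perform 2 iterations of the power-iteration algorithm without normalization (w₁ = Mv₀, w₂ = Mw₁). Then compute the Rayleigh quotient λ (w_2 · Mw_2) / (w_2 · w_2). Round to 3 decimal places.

w1 = Mv₀ = (6, 0, 5)
w2 = Mw1 = (46, 25, 50)
Mw2 = (526, 325, 480)
w2·Mw2 = 46·526 + 25·325 + 50·480 = 56321; w2·w2 = 46·46 + 25·25 + 50·50 = 5241
λ ≈ 56321/5241 = 10.746

λ ≈ 10.746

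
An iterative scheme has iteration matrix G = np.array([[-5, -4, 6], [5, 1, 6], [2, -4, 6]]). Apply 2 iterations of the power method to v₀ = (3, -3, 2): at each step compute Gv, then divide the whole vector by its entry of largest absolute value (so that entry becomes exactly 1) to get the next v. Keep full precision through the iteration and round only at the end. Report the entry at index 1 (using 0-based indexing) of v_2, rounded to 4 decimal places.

1.0000

Gv0 = (9.00000, 24.00000, 30.00000); divide by 30.00000 → v1 = (0.30000, 0.80000, 1.00000)
Gv1 = (1.30000, 8.30000, 3.40000); divide by 8.30000 → v2 = (0.15663, 1.00000, 0.40964)
Requested entry of v2: 249/249 = 1.0000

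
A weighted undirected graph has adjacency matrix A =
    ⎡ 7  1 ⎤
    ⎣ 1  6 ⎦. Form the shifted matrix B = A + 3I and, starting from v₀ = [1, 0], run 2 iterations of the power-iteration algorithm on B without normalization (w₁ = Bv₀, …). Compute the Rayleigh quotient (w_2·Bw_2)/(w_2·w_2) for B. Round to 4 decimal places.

10.3292

B = A + 3I has rows (10, 1); (1, 9)
w1 = Bv₀ = (10, 1)
w2 = Bw1 = (101, 19)
Bw2 = (1029, 272)
w2·Bw2 = 109097; w2·w2 = 10562; μ ≈ 109097/10562 = 10.3292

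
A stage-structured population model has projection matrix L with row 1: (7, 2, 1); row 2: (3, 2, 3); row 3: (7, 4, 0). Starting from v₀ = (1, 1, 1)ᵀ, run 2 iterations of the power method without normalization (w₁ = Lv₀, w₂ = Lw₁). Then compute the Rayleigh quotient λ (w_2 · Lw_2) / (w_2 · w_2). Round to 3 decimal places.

w1 = Lv₀ = (7·1 + 2·1 + 1·1; 3·1 + 2·1 + 3·1; 7·1 + 4·1 + 0·1) = (10, 8, 11)
w2 = Lw1 = (7·10 + 2·8 + 1·11; 3·10 + 2·8 + 3·11; 7·10 + 4·8 + 0·11) = (97, 79, 102)
Lw2 = (939, 755, 995)
w2·Lw2 = 97·939 + 79·755 + 102·995 = 252218; w2·w2 = 97·97 + 79·79 + 102·102 = 26054
λ ≈ 252218/26054 = 9.681

λ ≈ 9.681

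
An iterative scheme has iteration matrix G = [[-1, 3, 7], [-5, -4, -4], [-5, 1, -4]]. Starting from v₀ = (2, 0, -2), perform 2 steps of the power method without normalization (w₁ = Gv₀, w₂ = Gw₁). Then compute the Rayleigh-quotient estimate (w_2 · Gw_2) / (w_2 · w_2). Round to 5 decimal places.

λ ≈ -5.48184

w1 = Gv₀ = ((-1)·2 + 3·0 + 7·(-2); (-5)·2 + (-4)·0 + (-4)·(-2); (-5)·2 + 1·0 + (-4)·(-2)) = (-16, -2, -2)
w2 = Gw1 = ((-1)·(-16) + 3·(-2) + 7·(-2); (-5)·(-16) + (-4)·(-2) + (-4)·(-2); (-5)·(-16) + 1·(-2) + (-4)·(-2)) = (-4, 96, 86)
Gw2 = (894, -708, -228)
w2·Gw2 = (-4)·894 + 96·(-708) + 86·(-228) = -91152; w2·w2 = (-4)·(-4) + 96·96 + 86·86 = 16628
λ ≈ -91152/16628 = -5.48184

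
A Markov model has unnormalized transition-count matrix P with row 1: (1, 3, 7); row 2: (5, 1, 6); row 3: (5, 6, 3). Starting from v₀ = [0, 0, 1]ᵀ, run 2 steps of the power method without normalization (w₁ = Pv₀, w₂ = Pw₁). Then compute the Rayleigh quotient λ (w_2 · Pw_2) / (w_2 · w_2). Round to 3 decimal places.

w1 = Pv₀ = (1·0 + 3·0 + 7·1; 5·0 + 1·0 + 6·1; 5·0 + 6·0 + 3·1) = (7, 6, 3)
w2 = Pw1 = (1·7 + 3·6 + 7·3; 5·7 + 1·6 + 6·3; 5·7 + 6·6 + 3·3) = (46, 59, 80)
Pw2 = (783, 769, 824)
w2·Pw2 = 46·783 + 59·769 + 80·824 = 147309; w2·w2 = 46·46 + 59·59 + 80·80 = 11997
λ ≈ 147309/11997 = 12.279

λ ≈ 12.279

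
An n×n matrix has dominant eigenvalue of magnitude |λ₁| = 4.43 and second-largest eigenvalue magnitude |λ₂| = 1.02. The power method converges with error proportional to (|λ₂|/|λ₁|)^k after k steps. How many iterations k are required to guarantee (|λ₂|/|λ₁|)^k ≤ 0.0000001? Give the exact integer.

|λ₂/λ₁| = 1.02/4.43 = 0.23025
Need k ≥ ln(0.0000001) / ln(0.23025) = -16.1181 / -1.4686 ≈ 10.975
Smallest integer k satisfying the bound: 11

11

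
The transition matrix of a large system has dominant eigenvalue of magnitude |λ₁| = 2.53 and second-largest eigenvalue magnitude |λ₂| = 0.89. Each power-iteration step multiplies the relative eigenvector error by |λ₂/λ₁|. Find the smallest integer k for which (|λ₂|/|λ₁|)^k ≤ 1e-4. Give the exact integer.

|λ₂/λ₁| = 0.89/2.53 = 0.35178
Need k ≥ ln(1e-4) / ln(0.35178) = -9.2103 / -1.0448 ≈ 8.816
Smallest integer k satisfying the bound: 9

9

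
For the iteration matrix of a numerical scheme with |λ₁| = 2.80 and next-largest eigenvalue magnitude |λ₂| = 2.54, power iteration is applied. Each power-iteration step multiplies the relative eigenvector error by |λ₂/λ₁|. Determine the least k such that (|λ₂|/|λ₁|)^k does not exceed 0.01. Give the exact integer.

48

|λ₂/λ₁| = 2.54/2.80 = 0.90714
Need k ≥ ln(0.01) / ln(0.90714) = -4.6052 / -0.0975 ≈ 47.254
Smallest integer k satisfying the bound: 48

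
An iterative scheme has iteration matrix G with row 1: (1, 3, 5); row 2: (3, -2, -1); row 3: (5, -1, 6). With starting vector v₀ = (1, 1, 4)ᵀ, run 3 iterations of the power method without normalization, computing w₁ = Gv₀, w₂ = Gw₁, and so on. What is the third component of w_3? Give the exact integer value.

w1 = Gv₀ = (1·1 + 3·1 + 5·4; 3·1 + (-2)·1 + (-1)·4; 5·1 + (-1)·1 + 6·4) = (24, -3, 28)
w2 = Gw1 = (1·24 + 3·(-3) + 5·28; 3·24 + (-2)·(-3) + (-1)·28; 5·24 + (-1)·(-3) + 6·28) = (155, 50, 291)
w3 = Gw2 = (1760, 74, 2471)
The requested component of w3 is 2471.

2471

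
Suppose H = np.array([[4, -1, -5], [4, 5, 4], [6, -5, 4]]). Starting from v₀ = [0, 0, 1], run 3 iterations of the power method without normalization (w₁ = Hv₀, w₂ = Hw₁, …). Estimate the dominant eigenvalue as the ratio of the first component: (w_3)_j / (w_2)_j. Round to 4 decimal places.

w1 = Hv₀ = (-5, 4, 4)
w2 = Hw1 = (-44, 16, -34)
w3 = Hw2 = (-22, -232, -480)
Ratio at component: -22 / -44 = 0.5000

0.5000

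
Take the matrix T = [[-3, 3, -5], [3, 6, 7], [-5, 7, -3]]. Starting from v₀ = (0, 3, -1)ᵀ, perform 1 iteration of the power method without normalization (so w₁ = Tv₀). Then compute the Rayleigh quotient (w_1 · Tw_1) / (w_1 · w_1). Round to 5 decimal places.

-0.36954

w1 = Tv₀ = ((-3)·0 + 3·3 + (-5)·(-1); 3·0 + 6·3 + 7·(-1); (-5)·0 + 7·3 + (-3)·(-1)) = (14, 11, 24)
Tw1 = (-129, 276, -65)
w1·Tw1 = 14·(-129) + 11·276 + 24·(-65) = -330; w1·w1 = 14·14 + 11·11 + 24·24 = 893
λ ≈ -330/893 = -0.36954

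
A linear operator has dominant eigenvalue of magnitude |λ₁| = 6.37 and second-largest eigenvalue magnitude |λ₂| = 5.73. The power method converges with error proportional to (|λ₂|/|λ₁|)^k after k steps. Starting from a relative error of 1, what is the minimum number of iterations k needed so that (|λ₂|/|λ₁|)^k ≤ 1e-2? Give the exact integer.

|λ₂/λ₁| = 5.73/6.37 = 0.89953
Need k ≥ ln(1e-2) / ln(0.89953) = -4.6052 / -0.1059 ≈ 43.493
Smallest integer k satisfying the bound: 44

44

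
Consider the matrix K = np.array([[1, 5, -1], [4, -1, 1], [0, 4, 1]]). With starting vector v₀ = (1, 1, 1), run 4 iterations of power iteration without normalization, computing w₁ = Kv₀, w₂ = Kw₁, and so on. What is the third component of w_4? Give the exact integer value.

w1 = Kv₀ = (1·1 + 5·1 + (-1)·1; 4·1 + (-1)·1 + 1·1; 0·1 + 4·1 + 1·1) = (5, 4, 5)
w2 = Kw1 = (1·5 + 5·4 + (-1)·5; 4·5 + (-1)·4 + 1·5; 0·5 + 4·4 + 1·5) = (20, 21, 21)
w3 = Kw2 = (104, 80, 105)
w4 = Kw3 = (399, 441, 425)
The requested component of w4 is 425.

425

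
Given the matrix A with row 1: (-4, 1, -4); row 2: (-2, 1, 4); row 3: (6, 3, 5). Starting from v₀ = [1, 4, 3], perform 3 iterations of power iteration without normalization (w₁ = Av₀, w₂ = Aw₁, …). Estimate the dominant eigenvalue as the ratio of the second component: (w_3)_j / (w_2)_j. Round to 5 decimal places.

w1 = Av₀ = ((-4)·1 + 1·4 + (-4)·3; (-2)·1 + 1·4 + 4·3; 6·1 + 3·4 + 5·3) = (-12, 14, 33)
w2 = Aw1 = ((-4)·(-12) + 1·14 + (-4)·33; (-2)·(-12) + 1·14 + 4·33; 6·(-12) + 3·14 + 5·33) = (-70, 170, 135)
w3 = Aw2 = (-90, 850, 765)
Ratio at component: 850 / 170 = 5.00000

5.00000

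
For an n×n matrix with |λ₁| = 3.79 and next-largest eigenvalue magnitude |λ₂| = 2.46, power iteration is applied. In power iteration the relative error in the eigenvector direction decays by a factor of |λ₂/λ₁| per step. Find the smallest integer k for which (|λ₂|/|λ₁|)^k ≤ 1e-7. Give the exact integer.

38

|λ₂/λ₁| = 2.46/3.79 = 0.64908
Need k ≥ ln(1e-7) / ln(0.64908) = -16.1181 / -0.4322 ≈ 37.293
Smallest integer k satisfying the bound: 38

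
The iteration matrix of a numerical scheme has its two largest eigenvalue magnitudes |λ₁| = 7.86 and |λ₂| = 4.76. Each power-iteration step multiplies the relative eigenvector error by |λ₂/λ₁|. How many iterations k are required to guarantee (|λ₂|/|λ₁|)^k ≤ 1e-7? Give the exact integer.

33

|λ₂/λ₁| = 4.76/7.86 = 0.60560
Need k ≥ ln(1e-7) / ln(0.60560) = -16.1181 / -0.5015 ≈ 32.137
Smallest integer k satisfying the bound: 33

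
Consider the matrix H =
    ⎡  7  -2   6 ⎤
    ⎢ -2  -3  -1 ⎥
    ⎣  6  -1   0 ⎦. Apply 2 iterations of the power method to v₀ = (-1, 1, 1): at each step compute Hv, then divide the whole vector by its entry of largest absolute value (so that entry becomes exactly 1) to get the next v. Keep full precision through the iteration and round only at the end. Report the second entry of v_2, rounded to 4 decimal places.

-0.3220

Hv0 = (-3.00000, -2.00000, -7.00000); divide by -7.00000 → v1 = (0.42857, 0.28571, 1.00000)
Hv1 = (8.42857, -2.71429, 2.28571); divide by 8.42857 → v2 = (1.00000, -0.32203, 0.27119)
Requested entry of v2: 19/-59 = -0.3220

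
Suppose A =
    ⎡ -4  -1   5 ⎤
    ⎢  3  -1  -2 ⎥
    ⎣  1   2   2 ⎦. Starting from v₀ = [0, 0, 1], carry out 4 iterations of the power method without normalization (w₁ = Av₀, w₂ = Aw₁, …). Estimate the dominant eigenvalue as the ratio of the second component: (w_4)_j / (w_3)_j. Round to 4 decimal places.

w1 = Av₀ = (5, -2, 2)
w2 = Aw1 = (-8, 13, 5)
w3 = Aw2 = (44, -47, 28)
w4 = Aw3 = (11, 123, 6)
Ratio at component: 123 / -47 = -2.6170

λ ≈ -2.6170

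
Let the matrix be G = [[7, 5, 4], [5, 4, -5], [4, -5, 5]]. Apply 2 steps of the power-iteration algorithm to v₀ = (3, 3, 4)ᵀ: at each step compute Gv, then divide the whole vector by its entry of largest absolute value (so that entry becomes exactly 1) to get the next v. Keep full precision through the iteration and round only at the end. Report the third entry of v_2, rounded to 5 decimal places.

0.55246

Gv0 = (52.000000, 7.000000, 17.000000); divide by 52.000000 → v1 = (1.000000, 0.134615, 0.326923)
Gv1 = (8.980769, 3.903846, 4.961538); divide by 8.980769 → v2 = (1.000000, 0.434690, 0.552463)
Requested entry of v2: 258/467 = 0.55246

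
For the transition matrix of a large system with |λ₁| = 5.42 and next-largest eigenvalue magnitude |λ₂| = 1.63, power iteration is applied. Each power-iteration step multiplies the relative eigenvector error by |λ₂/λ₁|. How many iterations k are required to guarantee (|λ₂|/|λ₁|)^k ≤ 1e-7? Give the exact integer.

14

|λ₂/λ₁| = 1.63/5.42 = 0.30074
Need k ≥ ln(1e-7) / ln(0.30074) = -16.1181 / -1.2015 ≈ 13.415
Smallest integer k satisfying the bound: 14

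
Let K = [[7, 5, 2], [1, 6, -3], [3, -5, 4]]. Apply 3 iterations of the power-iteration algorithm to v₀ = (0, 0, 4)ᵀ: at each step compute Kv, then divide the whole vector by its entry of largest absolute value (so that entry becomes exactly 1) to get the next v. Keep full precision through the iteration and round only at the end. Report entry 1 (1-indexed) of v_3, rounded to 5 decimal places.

Kv0 = (8.000000, -12.000000, 16.000000); divide by 16.000000 → v1 = (0.500000, -0.750000, 1.000000)
Kv1 = (1.750000, -7.000000, 9.250000); divide by 9.250000 → v2 = (0.189189, -0.756757, 1.000000)
Kv2 = (-0.459459, -7.351351, 8.351351); divide by 8.351351 → v3 = (-0.055016, -0.880259, 1.000000)
Requested entry of v3: -68/1236 = -0.05502

-0.05502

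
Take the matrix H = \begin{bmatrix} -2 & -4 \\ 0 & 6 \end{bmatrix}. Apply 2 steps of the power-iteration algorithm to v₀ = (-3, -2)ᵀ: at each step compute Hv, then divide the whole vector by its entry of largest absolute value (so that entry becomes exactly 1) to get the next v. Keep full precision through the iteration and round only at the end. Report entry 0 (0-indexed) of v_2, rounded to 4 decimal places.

-0.2778

Hv0 = (14.00000, -12.00000); divide by 14.00000 → v1 = (1.00000, -0.85714)
Hv1 = (1.42857, -5.14286); divide by -5.14286 → v2 = (-0.27778, 1.00000)
Requested entry of v2: 20/-72 = -0.2778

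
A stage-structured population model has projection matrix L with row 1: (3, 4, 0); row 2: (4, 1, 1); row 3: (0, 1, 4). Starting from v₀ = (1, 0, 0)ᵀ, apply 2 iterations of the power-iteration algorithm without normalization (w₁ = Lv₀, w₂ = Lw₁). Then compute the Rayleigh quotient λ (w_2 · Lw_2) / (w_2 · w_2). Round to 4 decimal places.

6.1572

w1 = Lv₀ = (3·1 + 4·0 + 0·0; 4·1 + 1·0 + 1·0; 0·1 + 1·0 + 4·0) = (3, 4, 0)
w2 = Lw1 = (3·3 + 4·4 + 0·0; 4·3 + 1·4 + 1·0; 0·3 + 1·4 + 4·0) = (25, 16, 4)
Lw2 = (139, 120, 32)
w2·Lw2 = 25·139 + 16·120 + 4·32 = 5523; w2·w2 = 25·25 + 16·16 + 4·4 = 897
λ ≈ 5523/897 = 6.1572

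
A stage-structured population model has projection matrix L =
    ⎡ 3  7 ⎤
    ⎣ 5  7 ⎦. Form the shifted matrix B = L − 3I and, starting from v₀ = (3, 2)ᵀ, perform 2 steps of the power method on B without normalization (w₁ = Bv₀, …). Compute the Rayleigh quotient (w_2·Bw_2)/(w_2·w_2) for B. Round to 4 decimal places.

μ ≈ 8.0123

B = L − 3I has rows (0, 7); (5, 4)
w1 = Bv₀ = (0·3 + 7·2; 5·3 + 4·2) = (14, 23)
w2 = Bw1 = (0·14 + 7·23; 5·14 + 4·23) = (161, 162)
Bw2 = (1134, 1453)
w2·Bw2 = 417960; w2·w2 = 52165; μ ≈ 417960/52165 = 8.0123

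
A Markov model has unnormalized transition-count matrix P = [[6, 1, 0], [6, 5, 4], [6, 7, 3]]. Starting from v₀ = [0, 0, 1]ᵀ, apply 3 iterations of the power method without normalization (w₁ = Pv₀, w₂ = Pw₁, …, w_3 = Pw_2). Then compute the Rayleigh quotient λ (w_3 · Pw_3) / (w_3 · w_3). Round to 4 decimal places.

10.3963

w1 = Pv₀ = (6·0 + 1·0 + 0·1; 6·0 + 5·0 + 4·1; 6·0 + 7·0 + 3·1) = (0, 4, 3)
w2 = Pw1 = (6·0 + 1·4 + 0·3; 6·0 + 5·4 + 4·3; 6·0 + 7·4 + 3·3) = (4, 32, 37)
w3 = Pw2 = (56, 332, 359)
Pw3 = (668, 3432, 3737)
w3·Pw3 = 56·668 + 332·3432 + 359·3737 = 2518415; w3·w3 = 56·56 + 332·332 + 359·359 = 242241
λ ≈ 2518415/242241 = 10.3963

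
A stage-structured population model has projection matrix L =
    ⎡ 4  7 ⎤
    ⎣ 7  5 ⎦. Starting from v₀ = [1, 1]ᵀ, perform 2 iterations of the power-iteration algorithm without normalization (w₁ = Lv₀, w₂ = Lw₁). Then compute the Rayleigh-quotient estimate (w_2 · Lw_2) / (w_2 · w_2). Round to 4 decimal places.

11.5178

w1 = Lv₀ = (4·1 + 7·1; 7·1 + 5·1) = (11, 12)
w2 = Lw1 = (4·11 + 7·12; 7·11 + 5·12) = (128, 137)
Lw2 = (1471, 1581)
w2·Lw2 = 128·1471 + 137·1581 = 404885; w2·w2 = 128·128 + 137·137 = 35153
λ ≈ 404885/35153 = 11.5178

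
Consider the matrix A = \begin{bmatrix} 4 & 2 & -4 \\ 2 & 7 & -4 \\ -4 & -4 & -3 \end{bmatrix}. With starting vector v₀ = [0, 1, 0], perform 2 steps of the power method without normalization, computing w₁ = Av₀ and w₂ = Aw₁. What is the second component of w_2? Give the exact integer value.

69

w1 = Av₀ = (2, 7, -4)
w2 = Aw1 = (38, 69, -24)
The requested component of w2 is 69.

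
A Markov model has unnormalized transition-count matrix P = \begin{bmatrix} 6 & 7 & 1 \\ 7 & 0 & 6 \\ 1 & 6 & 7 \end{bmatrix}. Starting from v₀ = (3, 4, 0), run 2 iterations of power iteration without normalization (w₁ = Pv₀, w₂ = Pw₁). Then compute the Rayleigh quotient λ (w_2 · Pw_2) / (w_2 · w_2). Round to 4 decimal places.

13.3986

w1 = Pv₀ = (6·3 + 7·4 + 1·0; 7·3 + 0·4 + 6·0; 1·3 + 6·4 + 7·0) = (46, 21, 27)
w2 = Pw1 = (6·46 + 7·21 + 1·27; 7·46 + 0·21 + 6·27; 1·46 + 6·21 + 7·27) = (450, 484, 361)
Pw2 = (6449, 5316, 5881)
w2·Pw2 = 450·6449 + 484·5316 + 361·5881 = 7598035; w2·w2 = 450·450 + 484·484 + 361·361 = 567077
λ ≈ 7598035/567077 = 13.3986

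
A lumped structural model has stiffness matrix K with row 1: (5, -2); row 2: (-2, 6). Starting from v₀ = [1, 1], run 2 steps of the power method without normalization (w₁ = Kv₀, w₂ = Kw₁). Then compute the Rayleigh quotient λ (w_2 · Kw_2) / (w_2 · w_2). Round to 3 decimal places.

λ ≈ 4.517

w1 = Kv₀ = (5·1 + (-2)·1; (-2)·1 + 6·1) = (3, 4)
w2 = Kw1 = (5·3 + (-2)·4; (-2)·3 + 6·4) = (7, 18)
Kw2 = (-1, 94)
w2·Kw2 = 7·(-1) + 18·94 = 1685; w2·w2 = 7·7 + 18·18 = 373
λ ≈ 1685/373 = 4.517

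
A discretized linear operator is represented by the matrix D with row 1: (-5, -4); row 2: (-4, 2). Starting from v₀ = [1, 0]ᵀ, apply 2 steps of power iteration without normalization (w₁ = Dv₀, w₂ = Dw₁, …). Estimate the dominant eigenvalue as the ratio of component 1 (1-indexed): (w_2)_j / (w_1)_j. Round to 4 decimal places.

w1 = Dv₀ = ((-5)·1 + (-4)·0; (-4)·1 + 2·0) = (-5, -4)
w2 = Dw1 = ((-5)·(-5) + (-4)·(-4); (-4)·(-5) + 2·(-4)) = (41, 12)
Ratio at component: 41 / -5 = -8.2000

-8.2000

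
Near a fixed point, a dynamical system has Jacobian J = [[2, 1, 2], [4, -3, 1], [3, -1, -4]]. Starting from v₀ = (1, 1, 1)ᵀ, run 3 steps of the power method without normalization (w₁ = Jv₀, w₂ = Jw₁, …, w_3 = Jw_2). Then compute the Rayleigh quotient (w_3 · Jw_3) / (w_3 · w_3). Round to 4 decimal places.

w1 = Jv₀ = (5, 2, -2)
w2 = Jw1 = (8, 12, 21)
w3 = Jw2 = (70, 17, -72)
Jw3 = (13, 157, 481)
w3·Jw3 = 70·13 + 17·157 + (-72)·481 = -31053; w3·w3 = 70·70 + 17·17 + (-72)·(-72) = 10373
λ ≈ -31053/10373 = -2.9936

λ ≈ -2.9936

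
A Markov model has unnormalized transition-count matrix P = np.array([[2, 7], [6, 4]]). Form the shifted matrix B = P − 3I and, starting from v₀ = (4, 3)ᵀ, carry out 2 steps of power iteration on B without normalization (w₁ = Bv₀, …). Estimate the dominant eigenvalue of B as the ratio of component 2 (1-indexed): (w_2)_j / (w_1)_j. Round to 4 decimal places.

4.7778

B = P − 3I has rows (-1, 7); (6, 1)
w1 = Bv₀ = ((-1)·4 + 7·3; 6·4 + 1·3) = (17, 27)
w2 = Bw1 = ((-1)·17 + 7·27; 6·17 + 1·27) = (172, 129)
Ratio: 129/27 = 4.7778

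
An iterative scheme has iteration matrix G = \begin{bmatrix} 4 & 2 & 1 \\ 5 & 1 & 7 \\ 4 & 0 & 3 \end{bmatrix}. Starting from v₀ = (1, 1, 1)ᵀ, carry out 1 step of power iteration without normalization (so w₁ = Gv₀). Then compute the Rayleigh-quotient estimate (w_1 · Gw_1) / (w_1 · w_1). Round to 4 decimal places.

λ ≈ 7.6067

w1 = Gv₀ = (4·1 + 2·1 + 1·1; 5·1 + 1·1 + 7·1; 4·1 + 0·1 + 3·1) = (7, 13, 7)
Gw1 = (61, 97, 49)
w1·Gw1 = 7·61 + 13·97 + 7·49 = 2031; w1·w1 = 7·7 + 13·13 + 7·7 = 267
λ ≈ 2031/267 = 7.6067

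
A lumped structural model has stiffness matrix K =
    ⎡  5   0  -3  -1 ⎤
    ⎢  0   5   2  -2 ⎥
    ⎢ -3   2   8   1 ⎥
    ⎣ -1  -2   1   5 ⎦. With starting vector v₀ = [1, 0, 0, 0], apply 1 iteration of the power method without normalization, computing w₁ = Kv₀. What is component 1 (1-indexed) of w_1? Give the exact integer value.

w1 = Kv₀ = (5·1 + 0·0 + (-3)·0 + (-1)·0; 0·1 + 5·0 + 2·0 + (-2)·0; (-3)·1 + 2·0 + 8·0 + 1·0; (-1)·1 + (-2)·0 + 1·0 + 5·0) = (5, 0, -3, -1)
The requested component of w1 is 5.

5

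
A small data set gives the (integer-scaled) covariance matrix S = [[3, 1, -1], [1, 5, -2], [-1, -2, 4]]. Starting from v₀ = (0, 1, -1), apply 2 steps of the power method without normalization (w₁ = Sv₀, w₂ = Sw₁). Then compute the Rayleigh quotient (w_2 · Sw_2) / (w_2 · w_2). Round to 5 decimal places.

λ ≈ 7.04035

w1 = Sv₀ = (3·0 + 1·1 + (-1)·(-1); 1·0 + 5·1 + (-2)·(-1); (-1)·0 + (-2)·1 + 4·(-1)) = (2, 7, -6)
w2 = Sw1 = (3·2 + 1·7 + (-1)·(-6); 1·2 + 5·7 + (-2)·(-6); (-1)·2 + (-2)·7 + 4·(-6)) = (19, 49, -40)
Sw2 = (146, 344, -277)
w2·Sw2 = 19·146 + 49·344 + (-40)·(-277) = 30710; w2·w2 = 19·19 + 49·49 + (-40)·(-40) = 4362
λ ≈ 30710/4362 = 7.04035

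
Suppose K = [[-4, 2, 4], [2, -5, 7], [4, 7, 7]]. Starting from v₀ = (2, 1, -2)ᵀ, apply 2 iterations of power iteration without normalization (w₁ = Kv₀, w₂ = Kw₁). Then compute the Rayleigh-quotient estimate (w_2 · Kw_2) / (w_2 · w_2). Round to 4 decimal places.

λ ≈ 0.0337

w1 = Kv₀ = ((-4)·2 + 2·1 + 4·(-2); 2·2 + (-5)·1 + 7·(-2); 4·2 + 7·1 + 7·(-2)) = (-14, -15, 1)
w2 = Kw1 = ((-4)·(-14) + 2·(-15) + 4·1; 2·(-14) + (-5)·(-15) + 7·1; 4·(-14) + 7·(-15) + 7·1) = (30, 54, -154)
Kw2 = (-628, -1288, -580)
w2·Kw2 = 30·(-628) + 54·(-1288) + (-154)·(-580) = 928; w2·w2 = 30·30 + 54·54 + (-154)·(-154) = 27532
λ ≈ 928/27532 = 0.0337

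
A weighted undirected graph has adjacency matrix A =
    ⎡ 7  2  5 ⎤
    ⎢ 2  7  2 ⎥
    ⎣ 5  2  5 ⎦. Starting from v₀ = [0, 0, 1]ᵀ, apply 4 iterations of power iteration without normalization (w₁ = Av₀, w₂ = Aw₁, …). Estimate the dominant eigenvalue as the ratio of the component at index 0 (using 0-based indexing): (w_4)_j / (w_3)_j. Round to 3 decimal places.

w1 = Av₀ = (5, 2, 5)
w2 = Aw1 = (64, 34, 54)
w3 = Aw2 = (786, 474, 658)
w4 = Aw3 = (9740, 6206, 8168)
Ratio at component: 9740 / 786 = 12.392

λ ≈ 12.392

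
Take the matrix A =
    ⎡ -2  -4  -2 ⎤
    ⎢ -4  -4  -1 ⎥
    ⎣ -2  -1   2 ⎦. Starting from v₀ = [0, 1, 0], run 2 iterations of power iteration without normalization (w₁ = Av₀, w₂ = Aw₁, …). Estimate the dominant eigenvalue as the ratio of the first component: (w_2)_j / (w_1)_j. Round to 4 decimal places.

w1 = Av₀ = (-4, -4, -1)
w2 = Aw1 = (26, 33, 10)
Ratio at component: 26 / -4 = -6.5000

-6.5000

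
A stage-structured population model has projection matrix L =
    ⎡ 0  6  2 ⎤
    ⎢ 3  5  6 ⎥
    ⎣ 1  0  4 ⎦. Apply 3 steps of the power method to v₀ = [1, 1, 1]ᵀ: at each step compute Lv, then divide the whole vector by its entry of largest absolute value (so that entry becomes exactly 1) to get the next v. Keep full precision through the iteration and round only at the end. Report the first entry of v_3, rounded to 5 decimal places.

Lv0 = (8.000000, 14.000000, 5.000000); divide by 14.000000 → v1 = (0.571429, 1.000000, 0.357143)
Lv1 = (6.714286, 8.857143, 2.000000); divide by 8.857143 → v2 = (0.758065, 1.000000, 0.225806)
Lv2 = (6.451613, 8.629032, 1.661290); divide by 8.629032 → v3 = (0.747664, 1.000000, 0.192523)
Requested entry of v3: 800/1070 = 0.74766

0.74766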